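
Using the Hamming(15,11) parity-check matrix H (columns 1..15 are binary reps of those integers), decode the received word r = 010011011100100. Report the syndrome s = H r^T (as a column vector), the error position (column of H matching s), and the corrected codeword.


s = (0, 1, 1, 1)^T, error position = 7, corrected codeword c = 010011111100100

Compute s = H r^T mod 2 one row at a time:
  s_1 = 1 + 1 + 1 + 0 + 0 + 1 + 0 + 0 = 4 ≡ 0 (mod 2).
  s_2 = 0 + 1 + 1 + 0 + 0 + 1 + 0 + 0 = 3 ≡ 1 (mod 2).
  s_3 = 1 + 0 + 1 + 0 + 1 + 0 + 0 + 0 = 3 ≡ 1 (mod 2).
  s_4 = 0 + 0 + 1 + 0 + 1 + 0 + 1 + 0 = 3 ≡ 1 (mod 2).
s = (0, 1, 1, 1)^T — this equals column 7 of H (binary 0111), so error is at position 7.
Correct: flip bit 7 of r = 010011011100100 to get c = 010011111100100.


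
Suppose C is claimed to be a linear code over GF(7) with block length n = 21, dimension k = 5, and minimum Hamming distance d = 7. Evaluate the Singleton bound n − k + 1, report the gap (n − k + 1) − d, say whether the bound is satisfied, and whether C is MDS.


Singleton RHS = n − k + 1 = 17, slack = 10, bound satisfied, not MDS.

Singleton bound: d ≤ n − k + 1.
Here n = 21, k = 5, so n − k + 1 = 17.
Given d = 7, check d ≤ 17: YES.
Slack = (n − k + 1) − d = 10.
The code is NOT MDS (slack = 10 > 0).
Description: the claimed parameters are [21, 5, 7]_7; such a code would be non-MDS.


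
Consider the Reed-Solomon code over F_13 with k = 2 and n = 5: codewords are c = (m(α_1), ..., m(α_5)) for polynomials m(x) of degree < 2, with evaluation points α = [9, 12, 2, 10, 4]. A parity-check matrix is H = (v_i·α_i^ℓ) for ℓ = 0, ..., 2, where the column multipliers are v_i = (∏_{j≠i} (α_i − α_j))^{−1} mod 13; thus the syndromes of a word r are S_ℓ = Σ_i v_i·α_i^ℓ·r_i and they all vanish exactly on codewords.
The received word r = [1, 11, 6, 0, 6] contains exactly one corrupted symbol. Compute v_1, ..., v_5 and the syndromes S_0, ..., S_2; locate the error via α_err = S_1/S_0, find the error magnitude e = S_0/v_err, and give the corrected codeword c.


S = (12, 11, 9), error at position 3, error magnitude e = 11, c = [1, 11, 8, 0, 6].

Step 1: column multipliers v_i = (∏_{j≠i}(α_i − α_j))^{−1} mod 13.
  i = 1 (α = 9): (9−12)(9−2)(9−10)(9−4) = (−3)·7·(−1)·5 = 105 ≡ 1, so v_1 = 1^{−1} = 1 (mod 13).
  i = 2 (α = 12): (12−9)(12−2)(12−10)(12−4) = 3·10·2·8 = 480 ≡ 12, so v_2 = 12^{−1} = 12 (mod 13).
  i = 3 (α = 2): (2−9)(2−12)(2−10)(2−4) = (−7)·(−10)·(−8)·(−2) = 1120 ≡ 2, so v_3 = 2^{−1} = 7 (mod 13).
  i = 4 (α = 10): (10−9)(10−12)(10−2)(10−4) = 1·(−2)·8·6 = −96 ≡ 8, so v_4 = 8^{−1} = 5 (mod 13).
  i = 5 (α = 4): (4−9)(4−12)(4−2)(4−10) = (−5)·(−8)·2·(−6) = −480 ≡ 1, so v_5 = 1^{−1} = 1 (mod 13).
  v = [1, 12, 7, 5, 1].
Step 2: syndromes of r = [1, 11, 6, 0, 6] (all sums mod 13).
  S_0 = Σ v_i r_i = 1·1 + 12·11 + 7·6 + 5·0 + 1·6 = 181 ≡ 12.
  S_1 = Σ v_i α_i r_i = 1·9·1 + 12·12·11 + 7·2·6 + 5·10·0 + 1·4·6 = 1701 ≡ 11.
  α_i^2 mod 13 = [3, 1, 4, 9, 3].
  S_2 = Σ v_i α_i^2 r_i = 1·3·1 + 12·1·11 + 7·4·6 + 5·9·0 + 1·3·6 = 321 ≡ 9.
  S = (12, 11, 9) ≠ 0, so r is not a codeword (an error is present).
Step 3: locate the error. For a single error e at position i, S_ℓ = v_i·e·α_i^ℓ, so α_err = S_1/S_0.
  S_0^{−1} = 12^{−1} = 12 (mod 13), so α_err = 11·12 = 132 ≡ 2 = α_3. Error position i = 3.
  Consistency check: S_2/S_1 = 9·6 = 54 ≡ 2 = α_err ✓ (single-error assumption holds).
Step 4: error magnitude e = S_0/v_3 = S_0·∏_{j≠3}(α_3 − α_j) = 12·2 = 24 ≡ 11 (mod 13).
Step 5: correct position 3: c_3 = r_3 − e = 6 − 11 ≡ 8 (mod 13). Hence c = [1, 11, 8, 0, 6].
  Check: interpolating c through the α_i gives m(x) = 10 + 12·x (degree < 2) with m(α_i) = c_i for every i, so c is indeed a codeword.


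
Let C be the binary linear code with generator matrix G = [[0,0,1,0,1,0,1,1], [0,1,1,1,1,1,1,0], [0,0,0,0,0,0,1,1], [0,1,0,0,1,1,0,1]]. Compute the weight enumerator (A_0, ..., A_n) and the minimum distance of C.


Weight distribution: A_0 = 1, A_2 = 4, A_4 = 9, A_6 = 2. Minimum distance d = 2.

Enumerate all 2^4 = 16 messages m ∈ F_2^4.
For each, compute codeword c = mG in F_2^8, then tally its weight.
  m = 0000 → c = 00000000, weight = 0.
  m = 1000 → c = 00101011, weight = 4.
  m = 0100 → c = 01111110, weight = 6.
  m = 1100 → c = 01010101, weight = 4.
  m = 0010 → c = 00000011, weight = 2.
  m = 1010 → c = 00101000, weight = 2.
  m = 0110 → c = 01111101, weight = 6.
  m = 1110 → c = 01010110, weight = 4.
  m = 0001 → c = 01001101, weight = 4.
  m = 1001 → c = 01100110, weight = 4.
  m = 0101 → c = 00110011, weight = 4.
  m = 1101 → c = 00011000, weight = 2.
  m = 0011 → c = 01001110, weight = 4.
  m = 1011 → c = 01100101, weight = 4.
  m = 0111 → c = 00110000, weight = 2.
  m = 1111 → c = 00011011, weight = 4.
Tally weights:
  weight 0: 1 codewords.
  weight 2: 4 codewords.
  weight 4: 9 codewords.
  weight 6: 2 codewords.
Minimum distance d = smallest w > 0 with A_w > 0 = 2.
Sanity: Σ A_w = 16 = 2^4 = 16 ✓.


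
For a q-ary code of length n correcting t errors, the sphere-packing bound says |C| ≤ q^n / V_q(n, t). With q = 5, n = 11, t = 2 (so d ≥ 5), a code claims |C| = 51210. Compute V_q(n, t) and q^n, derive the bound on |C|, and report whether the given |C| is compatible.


V_q(n, t) = 925, q^n = 48828125, Hamming bound = 52787, |C| = 51210 ≤ bound (satisfied).

Step 1: Compute V_q(n, t) = Σ_{j=0}^2 C(n, j) (q−1)^j.
  j = 0: C(11,0)·(4)^0 = 1·1 = 1.
  j = 1: C(11,1)·(4)^1 = 11·4 = 44.
  j = 2: C(11,2)·(4)^2 = 55·16 = 880.
  V_q(n, t) = 1 + 44 + 880 = 925.
Step 2: q^n = 5^11 = 48828125.
Step 3: Hamming bound ⌊q^n / V_q(n,t)⌋ = ⌊48828125/925⌋ = 52787.
Step 4: Compare |C| = 51210 to 52787: satisfied.
The claimed |C| lies below the Hamming bound.


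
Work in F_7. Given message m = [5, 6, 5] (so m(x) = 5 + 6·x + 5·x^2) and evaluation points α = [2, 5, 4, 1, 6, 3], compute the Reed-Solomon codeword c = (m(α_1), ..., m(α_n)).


c = [2, 6, 4, 2, 4, 5]

Message polynomial: m(x) = 5 + 6·x + 5·x^2 (mod 7).
For each evaluation point α_i, compute m(α_i) mod 7:
  α_1 = 2: Horner steps 5 → 2 → 2, so m(2) = 2.
  α_2 = 5: Horner steps 5 → 3 → 6, so m(5) = 6.
  α_3 = 4: Horner steps 5 → 5 → 4, so m(4) = 4.
  α_4 = 1: Horner steps 5 → 4 → 2, so m(1) = 2.
  α_5 = 6: Horner steps 5 → 1 → 4, so m(6) = 4.
  α_6 = 3: Horner steps 5 → 0 → 5, so m(3) = 5.
Codeword c = [2, 6, 4, 2, 4, 5] ∈ F_7^6.


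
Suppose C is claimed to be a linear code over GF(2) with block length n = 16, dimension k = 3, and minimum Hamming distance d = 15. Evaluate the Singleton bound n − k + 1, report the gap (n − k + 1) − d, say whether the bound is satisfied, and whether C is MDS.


Singleton RHS = n − k + 1 = 14, slack = -1, bound violated (no such code; not MDS).

Singleton bound: d ≤ n − k + 1.
Here n = 16, k = 3, so n − k + 1 = 14.
Given d = 15, check d ≤ 14: NO.
Slack = (n − k + 1) − d = -1.
The slack is negative: d = 15 exceeds n − k + 1 = 14 by 1, so the Singleton bound is violated and no linear [16, 3, 15]_2 code can exist. In particular it is not MDS (MDS requires d = n − k + 1 exactly).
Description: the claimed parameters are [16, 3, 15]_2; such a code would be impossible (violates the Singleton bound).


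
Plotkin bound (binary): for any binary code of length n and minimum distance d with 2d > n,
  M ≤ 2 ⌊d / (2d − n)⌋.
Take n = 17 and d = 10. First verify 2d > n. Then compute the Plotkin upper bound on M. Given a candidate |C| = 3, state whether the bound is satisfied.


Plotkin bound M ≤ 6; given |C| = 3 ≤ bound (satisfied).

Check applicability: 2d = 20, n = 17.
2d − n = 3 > 0, so Plotkin applies.
Compute d/(2d−n) = 10/3 ≈ 3.3333.
⌊d/(2d−n)⌋ = 3.
Plotkin bound: M ≤ 2·3 = 6.
Given |C| = 3, check: satisfied.
This |C| is below the Plotkin bound.


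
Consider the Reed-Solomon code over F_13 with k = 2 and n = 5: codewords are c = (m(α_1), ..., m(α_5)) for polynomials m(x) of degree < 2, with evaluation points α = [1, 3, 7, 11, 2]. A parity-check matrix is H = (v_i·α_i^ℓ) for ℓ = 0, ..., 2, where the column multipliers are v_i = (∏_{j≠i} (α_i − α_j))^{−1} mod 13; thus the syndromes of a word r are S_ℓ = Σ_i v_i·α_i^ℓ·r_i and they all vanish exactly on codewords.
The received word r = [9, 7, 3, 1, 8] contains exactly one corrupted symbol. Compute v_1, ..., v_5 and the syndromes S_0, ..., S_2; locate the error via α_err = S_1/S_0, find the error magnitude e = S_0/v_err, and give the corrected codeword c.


S = (4, 5, 3), error at position 4, error magnitude e = 2, c = [9, 7, 3, 12, 8].

Step 1: column multipliers v_i = (∏_{j≠i}(α_i − α_j))^{−1} mod 13.
  i = 1 (α = 1): (1−3)(1−7)(1−11)(1−2) = (−2)·(−6)·(−10)·(−1) = 120 ≡ 3, so v_1 = 3^{−1} = 9 (mod 13).
  i = 2 (α = 3): (3−1)(3−7)(3−11)(3−2) = 2·(−4)·(−8)·1 = 64 ≡ 12, so v_2 = 12^{−1} = 12 (mod 13).
  i = 3 (α = 7): (7−1)(7−3)(7−11)(7−2) = 6·4·(−4)·5 = −480 ≡ 1, so v_3 = 1^{−1} = 1 (mod 13).
  i = 4 (α = 11): (11−1)(11−3)(11−7)(11−2) = 10·8·4·9 = 2880 ≡ 7, so v_4 = 7^{−1} = 2 (mod 13).
  i = 5 (α = 2): (2−1)(2−3)(2−7)(2−11) = 1·(−1)·(−5)·(−9) = −45 ≡ 7, so v_5 = 7^{−1} = 2 (mod 13).
  v = [9, 12, 1, 2, 2].
Step 2: syndromes of r = [9, 7, 3, 1, 8] (all sums mod 13).
  S_0 = Σ v_i r_i = 9·9 + 12·7 + 1·3 + 2·1 + 2·8 = 186 ≡ 4.
  S_1 = Σ v_i α_i r_i = 9·1·9 + 12·3·7 + 1·7·3 + 2·11·1 + 2·2·8 = 408 ≡ 5.
  α_i^2 mod 13 = [1, 9, 10, 4, 4].
  S_2 = Σ v_i α_i^2 r_i = 9·1·9 + 12·9·7 + 1·10·3 + 2·4·1 + 2·4·8 = 939 ≡ 3.
  S = (4, 5, 3) ≠ 0, so r is not a codeword (an error is present).
Step 3: locate the error. For a single error e at position i, S_ℓ = v_i·e·α_i^ℓ, so α_err = S_1/S_0.
  S_0^{−1} = 4^{−1} = 10 (mod 13), so α_err = 5·10 = 50 ≡ 11 = α_4. Error position i = 4.
  Consistency check: S_2/S_1 = 3·8 = 24 ≡ 11 = α_err ✓ (single-error assumption holds).
Step 4: error magnitude e = S_0/v_4 = S_0·∏_{j≠4}(α_4 − α_j) = 4·7 = 28 ≡ 2 (mod 13).
Step 5: correct position 4: c_4 = r_4 − e = 1 − 2 ≡ 12 (mod 13). Hence c = [9, 7, 3, 12, 8].
  Check: interpolating c through the α_i gives m(x) = 10 + 12·x (degree < 2) with m(α_i) = c_i for every i, so c is indeed a codeword.


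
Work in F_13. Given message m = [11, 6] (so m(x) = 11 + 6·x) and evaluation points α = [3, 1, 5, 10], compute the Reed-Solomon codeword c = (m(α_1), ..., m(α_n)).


c = [3, 4, 2, 6]

Message polynomial: m(x) = 11 + 6·x (mod 13).
For each evaluation point α_i, compute m(α_i) mod 13:
  α_1 = 3: Horner steps 6 → 3, so m(3) = 3.
  α_2 = 1: Horner steps 6 → 4, so m(1) = 4.
  α_3 = 5: Horner steps 6 → 2, so m(5) = 2.
  α_4 = 10: Horner steps 6 → 6, so m(10) = 6.
Codeword c = [3, 4, 2, 6] ∈ F_13^4.


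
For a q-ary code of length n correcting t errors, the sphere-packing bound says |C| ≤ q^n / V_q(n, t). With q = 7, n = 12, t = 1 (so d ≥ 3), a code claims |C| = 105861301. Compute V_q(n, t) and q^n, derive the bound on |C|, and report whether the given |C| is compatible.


V_q(n, t) = 73, q^n = 13841287201, Hamming bound = 189606673, |C| = 105861301 ≤ bound (satisfied).

Step 1: Compute V_q(n, t) = Σ_{j=0}^1 C(n, j) (q−1)^j.
  j = 0: C(12,0)·(6)^0 = 1·1 = 1.
  j = 1: C(12,1)·(6)^1 = 12·6 = 72.
  V_q(n, t) = 1 + 72 = 73.
Step 2: q^n = 7^12 = 13841287201.
Step 3: Hamming bound ⌊q^n / V_q(n,t)⌋ = ⌊13841287201/73⌋ = 189606673.
Step 4: Compare |C| = 105861301 to 189606673: satisfied.
The claimed |C| lies below the Hamming bound.


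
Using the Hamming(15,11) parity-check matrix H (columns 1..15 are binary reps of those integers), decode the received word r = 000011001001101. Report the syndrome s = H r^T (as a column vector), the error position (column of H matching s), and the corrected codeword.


s = (0, 1, 0, 0)^T, error position = 4, corrected codeword c = 000111001001101

Compute s = H r^T mod 2 one row at a time:
  s_1 = 0 + 1 + 0 + 0 + 1 + 1 + 0 + 1 = 4 ≡ 0 (mod 2).
  s_2 = 0 + 1 + 1 + 0 + 1 + 1 + 0 + 1 = 5 ≡ 1 (mod 2).
  s_3 = 0 + 0 + 1 + 0 + 0 + 0 + 0 + 1 = 2 ≡ 0 (mod 2).
  s_4 = 0 + 0 + 1 + 0 + 1 + 0 + 1 + 1 = 4 ≡ 0 (mod 2).
s = (0, 1, 0, 0)^T — this equals column 4 of H (binary 0100), so error is at position 4.
Correct: flip bit 4 of r = 000011001001101 to get c = 000111001001101.


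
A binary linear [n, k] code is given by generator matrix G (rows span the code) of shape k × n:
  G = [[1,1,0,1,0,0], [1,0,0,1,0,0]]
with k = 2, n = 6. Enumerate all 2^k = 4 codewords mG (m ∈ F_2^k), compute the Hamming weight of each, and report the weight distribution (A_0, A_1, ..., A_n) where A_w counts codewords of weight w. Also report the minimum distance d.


Weight distribution: A_0 = 1, A_1 = 1, A_2 = 1, A_3 = 1. Minimum distance d = 1.

Enumerate all 2^2 = 4 messages m ∈ F_2^2.
For each, compute codeword c = mG in F_2^6, then tally its weight.
  m = 00 → c = 000000, weight = 0.
  m = 10 → c = 110100, weight = 3.
  m = 01 → c = 100100, weight = 2.
  m = 11 → c = 010000, weight = 1.
Tally weights:
  weight 0: 1 codewords.
  weight 1: 1 codewords.
  weight 2: 1 codewords.
  weight 3: 1 codewords.
Minimum distance d = smallest w > 0 with A_w > 0 = 1.
Sanity: Σ A_w = 4 = 2^2 = 4 ✓.


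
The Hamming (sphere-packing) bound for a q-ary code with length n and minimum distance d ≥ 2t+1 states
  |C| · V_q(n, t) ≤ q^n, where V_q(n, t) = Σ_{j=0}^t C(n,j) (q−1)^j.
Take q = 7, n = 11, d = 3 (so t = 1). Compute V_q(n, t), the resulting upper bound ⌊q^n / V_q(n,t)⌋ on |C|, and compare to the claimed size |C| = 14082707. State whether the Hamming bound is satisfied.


V_q(n, t) = 67, q^n = 1977326743, Hamming bound = 29512339, |C| = 14082707 ≤ bound (satisfied).

Step 1: Compute V_q(n, t) = Σ_{j=0}^1 C(n, j) (q−1)^j.
  j = 0: C(11,0)·(6)^0 = 1·1 = 1.
  j = 1: C(11,1)·(6)^1 = 11·6 = 66.
  V_q(n, t) = 1 + 66 = 67.
Step 2: q^n = 7^11 = 1977326743.
Step 3: Hamming bound ⌊q^n / V_q(n,t)⌋ = ⌊1977326743/67⌋ = 29512339.
Step 4: Compare |C| = 14082707 to 29512339: satisfied.
The claimed |C| lies below the Hamming bound.


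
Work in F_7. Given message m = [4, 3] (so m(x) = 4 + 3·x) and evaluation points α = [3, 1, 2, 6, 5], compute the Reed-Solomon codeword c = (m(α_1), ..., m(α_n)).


c = [6, 0, 3, 1, 5]

Message polynomial: m(x) = 4 + 3·x (mod 7).
For each evaluation point α_i, compute m(α_i) mod 7:
  α_1 = 3: Horner steps 3 → 6, so m(3) = 6.
  α_2 = 1: Horner steps 3 → 0, so m(1) = 0.
  α_3 = 2: Horner steps 3 → 3, so m(2) = 3.
  α_4 = 6: Horner steps 3 → 1, so m(6) = 1.
  α_5 = 5: Horner steps 3 → 5, so m(5) = 5.
Codeword c = [6, 0, 3, 1, 5] ∈ F_7^5.


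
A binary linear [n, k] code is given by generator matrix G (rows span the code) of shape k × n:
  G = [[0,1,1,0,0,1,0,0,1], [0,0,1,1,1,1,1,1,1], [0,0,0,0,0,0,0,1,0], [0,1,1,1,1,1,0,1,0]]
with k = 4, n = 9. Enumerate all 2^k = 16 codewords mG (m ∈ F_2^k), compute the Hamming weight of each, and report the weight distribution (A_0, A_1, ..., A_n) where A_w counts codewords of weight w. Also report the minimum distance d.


Weight distribution: A_0 = 1, A_1 = 1, A_3 = 3, A_4 = 5, A_5 = 3, A_6 = 2, A_7 = 1. Minimum distance d = 1.

Enumerate all 2^4 = 16 messages m ∈ F_2^4.
For each, compute codeword c = mG in F_2^9, then tally its weight.
  m = 0000 → c = 000000000, weight = 0.
  m = 1000 → c = 011001001, weight = 4.
  m = 0100 → c = 001111111, weight = 7.
  m = 1100 → c = 010110110, weight = 5.
  m = 0010 → c = 000000010, weight = 1.
  m = 1010 → c = 011001011, weight = 5.
  m = 0110 → c = 001111101, weight = 6.
  m = 1110 → c = 010110100, weight = 4.
  m = 0001 → c = 011111010, weight = 6.
  m = 1001 → c = 000110011, weight = 4.
  m = 0101 → c = 010000101, weight = 3.
  m = 1101 → c = 001001100, weight = 3.
  m = 0011 → c = 011111000, weight = 5.
  m = 1011 → c = 000110001, weight = 3.
  m = 0111 → c = 010000111, weight = 4.
  m = 1111 → c = 001001110, weight = 4.
Tally weights:
  weight 0: 1 codewords.
  weight 1: 1 codewords.
  weight 3: 3 codewords.
  weight 4: 5 codewords.
  weight 5: 3 codewords.
  weight 6: 2 codewords.
  weight 7: 1 codewords.
Minimum distance d = smallest w > 0 with A_w > 0 = 1.
Sanity: Σ A_w = 16 = 2^4 = 16 ✓.


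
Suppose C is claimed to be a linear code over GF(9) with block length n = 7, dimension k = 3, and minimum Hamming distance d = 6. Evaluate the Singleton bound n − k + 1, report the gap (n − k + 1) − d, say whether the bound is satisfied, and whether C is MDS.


Singleton RHS = n − k + 1 = 5, slack = -1, bound violated (no such code; not MDS).

Singleton bound: d ≤ n − k + 1.
Here n = 7, k = 3, so n − k + 1 = 5.
Given d = 6, check d ≤ 5: NO.
Slack = (n − k + 1) − d = -1.
The slack is negative: d = 6 exceeds n − k + 1 = 5 by 1, so the Singleton bound is violated and no linear [7, 3, 6]_9 code can exist. In particular it is not MDS (MDS requires d = n − k + 1 exactly).
Description: the claimed parameters are [7, 3, 6]_9; such a code would be impossible (violates the Singleton bound).


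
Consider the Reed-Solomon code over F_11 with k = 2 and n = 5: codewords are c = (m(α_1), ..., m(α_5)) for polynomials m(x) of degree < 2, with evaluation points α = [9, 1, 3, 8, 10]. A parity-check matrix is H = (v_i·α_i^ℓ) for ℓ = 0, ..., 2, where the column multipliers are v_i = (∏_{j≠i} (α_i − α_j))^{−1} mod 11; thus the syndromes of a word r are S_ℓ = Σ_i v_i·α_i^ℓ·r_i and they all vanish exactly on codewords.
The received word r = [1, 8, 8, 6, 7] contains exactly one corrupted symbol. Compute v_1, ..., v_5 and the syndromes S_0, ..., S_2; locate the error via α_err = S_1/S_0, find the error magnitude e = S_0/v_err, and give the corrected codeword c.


S = (6, 7, 10), error at position 3, error magnitude e = 10, c = [1, 8, 9, 6, 7].

Step 1: column multipliers v_i = (∏_{j≠i}(α_i − α_j))^{−1} mod 11.
  i = 1 (α = 9): (9−1)(9−3)(9−8)(9−10) = 8·6·1·(−1) = −48 ≡ 7, so v_1 = 7^{−1} = 8 (mod 11).
  i = 2 (α = 1): (1−9)(1−3)(1−8)(1−10) = (−8)·(−2)·(−7)·(−9) = 1008 ≡ 7, so v_2 = 7^{−1} = 8 (mod 11).
  i = 3 (α = 3): (3−9)(3−1)(3−8)(3−10) = (−6)·2·(−5)·(−7) = −420 ≡ 9, so v_3 = 9^{−1} = 5 (mod 11).
  i = 4 (α = 8): (8−9)(8−1)(8−3)(8−10) = (−1)·7·5·(−2) = 70 ≡ 4, so v_4 = 4^{−1} = 3 (mod 11).
  i = 5 (α = 10): (10−9)(10−1)(10−3)(10−8) = 1·9·7·2 = 126 ≡ 5, so v_5 = 5^{−1} = 9 (mod 11).
  v = [8, 8, 5, 3, 9].
Step 2: syndromes of r = [1, 8, 8, 6, 7] (all sums mod 11).
  S_0 = Σ v_i r_i = 8·1 + 8·8 + 5·8 + 3·6 + 9·7 = 193 ≡ 6.
  S_1 = Σ v_i α_i r_i = 8·9·1 + 8·1·8 + 5·3·8 + 3·8·6 + 9·10·7 = 1030 ≡ 7.
  α_i^2 mod 11 = [4, 1, 9, 9, 1].
  S_2 = Σ v_i α_i^2 r_i = 8·4·1 + 8·1·8 + 5·9·8 + 3·9·6 + 9·1·7 = 681 ≡ 10.
  S = (6, 7, 10) ≠ 0, so r is not a codeword (an error is present).
Step 3: locate the error. For a single error e at position i, S_ℓ = v_i·e·α_i^ℓ, so α_err = S_1/S_0.
  S_0^{−1} = 6^{−1} = 2 (mod 11), so α_err = 7·2 = 14 ≡ 3 = α_3. Error position i = 3.
  Consistency check: S_2/S_1 = 10·8 = 80 ≡ 3 = α_err ✓ (single-error assumption holds).
Step 4: error magnitude e = S_0/v_3 = S_0·∏_{j≠3}(α_3 − α_j) = 6·9 = 54 ≡ 10 (mod 11).
Step 5: correct position 3: c_3 = r_3 − e = 8 − 10 ≡ 9 (mod 11). Hence c = [1, 8, 9, 6, 7].
  Check: interpolating c through the α_i gives m(x) = 2 + 6·x (degree < 2) with m(α_i) = c_i for every i, so c is indeed a codeword.


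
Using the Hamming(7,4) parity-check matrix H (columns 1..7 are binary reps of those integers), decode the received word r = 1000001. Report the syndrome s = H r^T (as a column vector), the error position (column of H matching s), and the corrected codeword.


s = (1, 1, 0)^T, error position = 6, corrected codeword c = 1000011

Compute s = H r^T mod 2 one row at a time:
  s_1 = 0 + 0 + 0 + 1 = 1 ≡ 1 (mod 2).
  s_2 = 0 + 0 + 0 + 1 = 1 ≡ 1 (mod 2).
  s_3 = 1 + 0 + 0 + 1 = 2 ≡ 0 (mod 2).
s = (1, 1, 0)^T — this equals column 6 of H (binary 110), so error is at position 6.
Correct: flip bit 6 of r = 1000001 to get c = 1000011.


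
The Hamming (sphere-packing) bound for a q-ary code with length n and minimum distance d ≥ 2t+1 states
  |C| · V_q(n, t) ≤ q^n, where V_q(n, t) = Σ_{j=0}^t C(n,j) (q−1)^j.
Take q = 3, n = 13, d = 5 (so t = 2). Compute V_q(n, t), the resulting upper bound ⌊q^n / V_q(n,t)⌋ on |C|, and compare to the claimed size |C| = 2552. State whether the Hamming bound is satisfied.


V_q(n, t) = 339, q^n = 1594323, Hamming bound = 4703, |C| = 2552 ≤ bound (satisfied).

Step 1: Compute V_q(n, t) = Σ_{j=0}^2 C(n, j) (q−1)^j.
  j = 0: C(13,0)·(2)^0 = 1·1 = 1.
  j = 1: C(13,1)·(2)^1 = 13·2 = 26.
  j = 2: C(13,2)·(2)^2 = 78·4 = 312.
  V_q(n, t) = 1 + 26 + 312 = 339.
Step 2: q^n = 3^13 = 1594323.
Step 3: Hamming bound ⌊q^n / V_q(n,t)⌋ = ⌊1594323/339⌋ = 4703.
Step 4: Compare |C| = 2552 to 4703: satisfied.
The claimed |C| lies below the Hamming bound.


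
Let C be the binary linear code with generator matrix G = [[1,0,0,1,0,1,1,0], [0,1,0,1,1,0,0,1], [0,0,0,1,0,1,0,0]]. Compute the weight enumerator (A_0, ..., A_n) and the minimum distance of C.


Weight distribution: A_0 = 1, A_2 = 2, A_4 = 3, A_6 = 2. Minimum distance d = 2.

Enumerate all 2^3 = 8 messages m ∈ F_2^3.
For each, compute codeword c = mG in F_2^8, then tally its weight.
  m = 000 → c = 00000000, weight = 0.
  m = 100 → c = 10010110, weight = 4.
  m = 010 → c = 01011001, weight = 4.
  m = 110 → c = 11001111, weight = 6.
  m = 001 → c = 00010100, weight = 2.
  m = 101 → c = 10000010, weight = 2.
  m = 011 → c = 01001101, weight = 4.
  m = 111 → c = 11011011, weight = 6.
Tally weights:
  weight 0: 1 codewords.
  weight 2: 2 codewords.
  weight 4: 3 codewords.
  weight 6: 2 codewords.
Minimum distance d = smallest w > 0 with A_w > 0 = 2.
Sanity: Σ A_w = 8 = 2^3 = 8 ✓.


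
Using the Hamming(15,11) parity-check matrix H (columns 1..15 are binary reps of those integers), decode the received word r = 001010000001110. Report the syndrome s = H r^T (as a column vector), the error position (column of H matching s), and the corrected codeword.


s = (1, 0, 0, 1)^T, error position = 9, corrected codeword c = 001010001001110

Compute s = H r^T mod 2 one row at a time:
  s_1 = 0 + 0 + 0 + 0 + 1 + 1 + 1 + 0 = 3 ≡ 1 (mod 2).
  s_2 = 0 + 1 + 0 + 0 + 1 + 1 + 1 + 0 = 4 ≡ 0 (mod 2).
  s_3 = 0 + 1 + 0 + 0 + 0 + 0 + 1 + 0 = 2 ≡ 0 (mod 2).
  s_4 = 0 + 1 + 1 + 0 + 0 + 0 + 1 + 0 = 3 ≡ 1 (mod 2).
s = (1, 0, 0, 1)^T — this equals column 9 of H (binary 1001), so error is at position 9.
Correct: flip bit 9 of r = 001010000001110 to get c = 001010001001110.


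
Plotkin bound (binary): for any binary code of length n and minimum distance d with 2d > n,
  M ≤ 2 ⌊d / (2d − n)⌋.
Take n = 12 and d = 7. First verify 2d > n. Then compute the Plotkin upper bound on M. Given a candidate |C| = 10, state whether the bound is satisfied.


Plotkin bound M ≤ 6; given |C| = 10 > bound (violated).

Check applicability: 2d = 14, n = 12.
2d − n = 2 > 0, so Plotkin applies.
Compute d/(2d−n) = 7/2 ≈ 3.5000.
⌊d/(2d−n)⌋ = 3.
Plotkin bound: M ≤ 2·3 = 6.
Given |C| = 10, check: VIOLATED.
This |C| is above the Plotkin bound, so no binary code with n = 12, d = 7 and 10 codewords exists.


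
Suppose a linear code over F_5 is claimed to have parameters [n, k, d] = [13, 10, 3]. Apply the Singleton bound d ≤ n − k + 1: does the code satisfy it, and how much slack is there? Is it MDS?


Singleton RHS = n − k + 1 = 4, slack = 1, bound satisfied, not MDS.

Singleton bound: d ≤ n − k + 1.
Here n = 13, k = 10, so n − k + 1 = 4.
Given d = 3, check d ≤ 4: YES.
Slack = (n − k + 1) − d = 1.
The code is NOT MDS (slack = 1 > 0).
Description: the claimed parameters are [13, 10, 3]_5; such a code would be non-MDS.


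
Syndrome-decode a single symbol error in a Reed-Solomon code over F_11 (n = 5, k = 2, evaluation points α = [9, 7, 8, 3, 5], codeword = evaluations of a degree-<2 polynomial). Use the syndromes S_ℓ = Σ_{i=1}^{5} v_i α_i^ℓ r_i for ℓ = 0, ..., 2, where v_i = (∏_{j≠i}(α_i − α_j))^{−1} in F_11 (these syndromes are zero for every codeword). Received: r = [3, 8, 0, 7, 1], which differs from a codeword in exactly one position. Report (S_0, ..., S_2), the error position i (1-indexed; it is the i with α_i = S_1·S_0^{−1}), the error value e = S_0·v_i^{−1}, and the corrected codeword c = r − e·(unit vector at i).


S = (3, 4, 9), error at position 5, error magnitude e = 10, c = [3, 8, 0, 7, 2].

Step 1: column multipliers v_i = (∏_{j≠i}(α_i − α_j))^{−1} mod 11.
  i = 1 (α = 9): (9−7)(9−8)(9−3)(9−5) = 2·1·6·4 = 48 ≡ 4, so v_1 = 4^{−1} = 3 (mod 11).
  i = 2 (α = 7): (7−9)(7−8)(7−3)(7−5) = (−2)·(−1)·4·2 = 16 ≡ 5, so v_2 = 5^{−1} = 9 (mod 11).
  i = 3 (α = 8): (8−9)(8−7)(8−3)(8−5) = (−1)·1·5·3 = −15 ≡ 7, so v_3 = 7^{−1} = 8 (mod 11).
  i = 4 (α = 3): (3−9)(3−7)(3−8)(3−5) = (−6)·(−4)·(−5)·(−2) = 240 ≡ 9, so v_4 = 9^{−1} = 5 (mod 11).
  i = 5 (α = 5): (5−9)(5−7)(5−8)(5−3) = (−4)·(−2)·(−3)·2 = −48 ≡ 7, so v_5 = 7^{−1} = 8 (mod 11).
  v = [3, 9, 8, 5, 8].
Step 2: syndromes of r = [3, 8, 0, 7, 1] (all sums mod 11).
  S_0 = Σ v_i r_i = 3·3 + 9·8 + 8·0 + 5·7 + 8·1 = 124 ≡ 3.
  S_1 = Σ v_i α_i r_i = 3·9·3 + 9·7·8 + 8·8·0 + 5·3·7 + 8·5·1 = 730 ≡ 4.
  α_i^2 mod 11 = [4, 5, 9, 9, 3].
  S_2 = Σ v_i α_i^2 r_i = 3·4·3 + 9·5·8 + 8·9·0 + 5·9·7 + 8·3·1 = 735 ≡ 9.
  S = (3, 4, 9) ≠ 0, so r is not a codeword (an error is present).
Step 3: locate the error. For a single error e at position i, S_ℓ = v_i·e·α_i^ℓ, so α_err = S_1/S_0.
  S_0^{−1} = 3^{−1} = 4 (mod 11), so α_err = 4·4 = 16 ≡ 5 = α_5. Error position i = 5.
  Consistency check: S_2/S_1 = 9·3 = 27 ≡ 5 = α_err ✓ (single-error assumption holds).
Step 4: error magnitude e = S_0/v_5 = S_0·∏_{j≠5}(α_5 − α_j) = 3·7 = 21 ≡ 10 (mod 11).
Step 5: correct position 5: c_5 = r_5 − e = 1 − 10 ≡ 2 (mod 11). Hence c = [3, 8, 0, 7, 2].
  Check: interpolating c through the α_i gives m(x) = 9 + 3·x (degree < 2) with m(α_i) = c_i for every i, so c is indeed a codeword.


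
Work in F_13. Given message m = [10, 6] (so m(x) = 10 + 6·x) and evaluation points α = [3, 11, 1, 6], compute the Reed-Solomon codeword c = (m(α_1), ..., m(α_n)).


c = [2, 11, 3, 7]

Message polynomial: m(x) = 10 + 6·x (mod 13).
For each evaluation point α_i, compute m(α_i) mod 13:
  α_1 = 3: Horner steps 6 → 2, so m(3) = 2.
  α_2 = 11: Horner steps 6 → 11, so m(11) = 11.
  α_3 = 1: Horner steps 6 → 3, so m(1) = 3.
  α_4 = 6: Horner steps 6 → 7, so m(6) = 7.
Codeword c = [2, 11, 3, 7] ∈ F_13^4.


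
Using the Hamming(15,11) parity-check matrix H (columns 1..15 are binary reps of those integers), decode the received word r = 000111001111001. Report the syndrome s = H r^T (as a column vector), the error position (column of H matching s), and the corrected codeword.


s = (1, 1, 0, 0)^T, error position = 12, corrected codeword c = 000111001110001

Compute s = H r^T mod 2 one row at a time:
  s_1 = 0 + 1 + 1 + 1 + 1 + 0 + 0 + 1 = 5 ≡ 1 (mod 2).
  s_2 = 1 + 1 + 1 + 0 + 1 + 0 + 0 + 1 = 5 ≡ 1 (mod 2).
  s_3 = 0 + 0 + 1 + 0 + 1 + 1 + 0 + 1 = 4 ≡ 0 (mod 2).
  s_4 = 0 + 0 + 1 + 0 + 1 + 1 + 0 + 1 = 4 ≡ 0 (mod 2).
s = (1, 1, 0, 0)^T — this equals column 12 of H (binary 1100), so error is at position 12.
Correct: flip bit 12 of r = 000111001111001 to get c = 000111001110001.


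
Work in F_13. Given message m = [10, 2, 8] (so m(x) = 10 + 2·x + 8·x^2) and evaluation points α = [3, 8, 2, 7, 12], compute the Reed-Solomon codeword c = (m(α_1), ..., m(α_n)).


c = [10, 5, 7, 0, 3]

Message polynomial: m(x) = 10 + 2·x + 8·x^2 (mod 13).
For each evaluation point α_i, compute m(α_i) mod 13:
  α_1 = 3: Horner steps 8 → 0 → 10, so m(3) = 10.
  α_2 = 8: Horner steps 8 → 1 → 5, so m(8) = 5.
  α_3 = 2: Horner steps 8 → 5 → 7, so m(2) = 7.
  α_4 = 7: Horner steps 8 → 6 → 0, so m(7) = 0.
  α_5 = 12: Horner steps 8 → 7 → 3, so m(12) = 3.
Codeword c = [10, 5, 7, 0, 3] ∈ F_13^5.


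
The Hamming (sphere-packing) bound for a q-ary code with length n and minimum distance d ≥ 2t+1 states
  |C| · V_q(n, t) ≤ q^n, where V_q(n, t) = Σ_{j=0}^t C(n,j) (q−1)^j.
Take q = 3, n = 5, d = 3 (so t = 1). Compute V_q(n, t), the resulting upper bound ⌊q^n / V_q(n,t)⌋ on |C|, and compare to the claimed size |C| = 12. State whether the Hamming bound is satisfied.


V_q(n, t) = 11, q^n = 243, Hamming bound = 22, |C| = 12 ≤ bound (satisfied).

Step 1: Compute V_q(n, t) = Σ_{j=0}^1 C(n, j) (q−1)^j.
  j = 0: C(5,0)·(2)^0 = 1·1 = 1.
  j = 1: C(5,1)·(2)^1 = 5·2 = 10.
  V_q(n, t) = 1 + 10 = 11.
Step 2: q^n = 3^5 = 243.
Step 3: Hamming bound ⌊q^n / V_q(n,t)⌋ = ⌊243/11⌋ = 22.
Step 4: Compare |C| = 12 to 22: satisfied.
The claimed |C| lies below the Hamming bound.


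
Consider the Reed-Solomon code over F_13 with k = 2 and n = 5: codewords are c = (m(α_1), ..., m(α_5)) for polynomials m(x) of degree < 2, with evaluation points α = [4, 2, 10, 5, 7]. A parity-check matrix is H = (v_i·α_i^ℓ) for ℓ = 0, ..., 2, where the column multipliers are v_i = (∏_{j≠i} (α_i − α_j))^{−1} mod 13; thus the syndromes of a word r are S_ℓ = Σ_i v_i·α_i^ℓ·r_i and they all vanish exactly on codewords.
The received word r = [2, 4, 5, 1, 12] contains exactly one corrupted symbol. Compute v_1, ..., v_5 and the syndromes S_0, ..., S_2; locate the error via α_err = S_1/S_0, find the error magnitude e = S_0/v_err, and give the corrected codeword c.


S = (7, 5, 11), error at position 3, error magnitude e = 9, c = [2, 4, 9, 1, 12].

Step 1: column multipliers v_i = (∏_{j≠i}(α_i − α_j))^{−1} mod 13.
  i = 1 (α = 4): (4−2)(4−10)(4−5)(4−7) = 2·(−6)·(−1)·(−3) = −36 ≡ 3, so v_1 = 3^{−1} = 9 (mod 13).
  i = 2 (α = 2): (2−4)(2−10)(2−5)(2−7) = (−2)·(−8)·(−3)·(−5) = 240 ≡ 6, so v_2 = 6^{−1} = 11 (mod 13).
  i = 3 (α = 10): (10−4)(10−2)(10−5)(10−7) = 6·8·5·3 = 720 ≡ 5, so v_3 = 5^{−1} = 8 (mod 13).
  i = 4 (α = 5): (5−4)(5−2)(5−10)(5−7) = 1·3·(−5)·(−2) = 30 ≡ 4, so v_4 = 4^{−1} = 10 (mod 13).
  i = 5 (α = 7): (7−4)(7−2)(7−10)(7−5) = 3·5·(−3)·2 = −90 ≡ 1, so v_5 = 1^{−1} = 1 (mod 13).
  v = [9, 11, 8, 10, 1].
Step 2: syndromes of r = [2, 4, 5, 1, 12] (all sums mod 13).
  S_0 = Σ v_i r_i = 9·2 + 11·4 + 8·5 + 10·1 + 1·12 = 124 ≡ 7.
  S_1 = Σ v_i α_i r_i = 9·4·2 + 11·2·4 + 8·10·5 + 10·5·1 + 1·7·12 = 694 ≡ 5.
  α_i^2 mod 13 = [3, 4, 9, 12, 10].
  S_2 = Σ v_i α_i^2 r_i = 9·3·2 + 11·4·4 + 8·9·5 + 10·12·1 + 1·10·12 = 830 ≡ 11.
  S = (7, 5, 11) ≠ 0, so r is not a codeword (an error is present).
Step 3: locate the error. For a single error e at position i, S_ℓ = v_i·e·α_i^ℓ, so α_err = S_1/S_0.
  S_0^{−1} = 7^{−1} = 2 (mod 13), so α_err = 5·2 = 10 ≡ 10 = α_3. Error position i = 3.
  Consistency check: S_2/S_1 = 11·8 = 88 ≡ 10 = α_err ✓ (single-error assumption holds).
Step 4: error magnitude e = S_0/v_3 = S_0·∏_{j≠3}(α_3 − α_j) = 7·5 = 35 ≡ 9 (mod 13).
Step 5: correct position 3: c_3 = r_3 − e = 5 − 9 ≡ 9 (mod 13). Hence c = [2, 4, 9, 1, 12].
  Check: interpolating c through the α_i gives m(x) = 6 + 12·x (degree < 2) with m(α_i) = c_i for every i, so c is indeed a codeword.


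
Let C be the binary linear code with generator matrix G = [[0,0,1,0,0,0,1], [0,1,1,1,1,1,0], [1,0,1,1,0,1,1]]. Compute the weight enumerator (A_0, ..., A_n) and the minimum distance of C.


Weight distribution: A_0 = 1, A_2 = 1, A_3 = 1, A_4 = 2, A_5 = 3. Minimum distance d = 2.

Enumerate all 2^3 = 8 messages m ∈ F_2^3.
For each, compute codeword c = mG in F_2^7, then tally its weight.
  m = 000 → c = 0000000, weight = 0.
  m = 100 → c = 0010001, weight = 2.
  m = 010 → c = 0111110, weight = 5.
  m = 110 → c = 0101111, weight = 5.
  m = 001 → c = 1011011, weight = 5.
  m = 101 → c = 1001010, weight = 3.
  m = 011 → c = 1100101, weight = 4.
  m = 111 → c = 1110100, weight = 4.
Tally weights:
  weight 0: 1 codewords.
  weight 2: 1 codewords.
  weight 3: 1 codewords.
  weight 4: 2 codewords.
  weight 5: 3 codewords.
Minimum distance d = smallest w > 0 with A_w > 0 = 2.
Sanity: Σ A_w = 8 = 2^3 = 8 ✓.


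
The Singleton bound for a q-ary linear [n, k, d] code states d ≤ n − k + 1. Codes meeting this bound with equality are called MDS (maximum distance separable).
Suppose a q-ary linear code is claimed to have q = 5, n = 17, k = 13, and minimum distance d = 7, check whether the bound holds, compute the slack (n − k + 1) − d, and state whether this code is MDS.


Singleton RHS = n − k + 1 = 5, slack = -2, bound violated (no such code; not MDS).

Singleton bound: d ≤ n − k + 1.
Here n = 17, k = 13, so n − k + 1 = 5.
Given d = 7, check d ≤ 5: NO.
Slack = (n − k + 1) − d = -2.
The slack is negative: d = 7 exceeds n − k + 1 = 5 by 2, so the Singleton bound is violated and no linear [17, 13, 7]_5 code can exist. In particular it is not MDS (MDS requires d = n − k + 1 exactly).
Description: the claimed parameters are [17, 13, 7]_5; such a code would be impossible (violates the Singleton bound).


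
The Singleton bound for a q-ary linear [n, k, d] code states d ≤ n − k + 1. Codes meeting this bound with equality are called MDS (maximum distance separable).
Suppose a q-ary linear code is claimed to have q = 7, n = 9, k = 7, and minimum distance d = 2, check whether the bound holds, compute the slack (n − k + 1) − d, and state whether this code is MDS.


Singleton RHS = n − k + 1 = 3, slack = 1, bound satisfied, not MDS.

Singleton bound: d ≤ n − k + 1.
Here n = 9, k = 7, so n − k + 1 = 3.
Given d = 2, check d ≤ 3: YES.
Slack = (n − k + 1) − d = 1.
The code is NOT MDS (slack = 1 > 0).
Description: the claimed parameters are [9, 7, 2]_7; such a code would be non-MDS.


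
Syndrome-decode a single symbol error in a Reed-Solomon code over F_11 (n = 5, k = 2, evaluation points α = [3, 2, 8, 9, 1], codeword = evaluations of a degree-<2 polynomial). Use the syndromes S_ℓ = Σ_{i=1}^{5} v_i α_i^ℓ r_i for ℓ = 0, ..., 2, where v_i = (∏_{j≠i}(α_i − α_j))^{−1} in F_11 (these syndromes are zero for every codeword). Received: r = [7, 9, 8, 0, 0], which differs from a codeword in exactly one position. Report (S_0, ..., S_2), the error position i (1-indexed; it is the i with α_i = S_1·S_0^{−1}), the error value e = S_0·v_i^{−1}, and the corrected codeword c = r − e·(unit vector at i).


S = (10, 2, 7), error at position 4, error magnitude e = 5, c = [7, 9, 8, 6, 0].

Step 1: column multipliers v_i = (∏_{j≠i}(α_i − α_j))^{−1} mod 11.
  i = 1 (α = 3): (3−2)(3−8)(3−9)(3−1) = 1·(−5)·(−6)·2 = 60 ≡ 5, so v_1 = 5^{−1} = 9 (mod 11).
  i = 2 (α = 2): (2−3)(2−8)(2−9)(2−1) = (−1)·(−6)·(−7)·1 = −42 ≡ 2, so v_2 = 2^{−1} = 6 (mod 11).
  i = 3 (α = 8): (8−3)(8−2)(8−9)(8−1) = 5·6·(−1)·7 = −210 ≡ 10, so v_3 = 10^{−1} = 10 (mod 11).
  i = 4 (α = 9): (9−3)(9−2)(9−8)(9−1) = 6·7·1·8 = 336 ≡ 6, so v_4 = 6^{−1} = 2 (mod 11).
  i = 5 (α = 1): (1−3)(1−2)(1−8)(1−9) = (−2)·(−1)·(−7)·(−8) = 112 ≡ 2, so v_5 = 2^{−1} = 6 (mod 11).
  v = [9, 6, 10, 2, 6].
Step 2: syndromes of r = [7, 9, 8, 0, 0] (all sums mod 11).
  S_0 = Σ v_i r_i = 9·7 + 6·9 + 10·8 + 2·0 + 6·0 = 197 ≡ 10.
  S_1 = Σ v_i α_i r_i = 9·3·7 + 6·2·9 + 10·8·8 + 2·9·0 + 6·1·0 = 937 ≡ 2.
  α_i^2 mod 11 = [9, 4, 9, 4, 1].
  S_2 = Σ v_i α_i^2 r_i = 9·9·7 + 6·4·9 + 10·9·8 + 2·4·0 + 6·1·0 = 1503 ≡ 7.
  S = (10, 2, 7) ≠ 0, so r is not a codeword (an error is present).
Step 3: locate the error. For a single error e at position i, S_ℓ = v_i·e·α_i^ℓ, so α_err = S_1/S_0.
  S_0^{−1} = 10^{−1} = 10 (mod 11), so α_err = 2·10 = 20 ≡ 9 = α_4. Error position i = 4.
  Consistency check: S_2/S_1 = 7·6 = 42 ≡ 9 = α_err ✓ (single-error assumption holds).
Step 4: error magnitude e = S_0/v_4 = S_0·∏_{j≠4}(α_4 − α_j) = 10·6 = 60 ≡ 5 (mod 11).
Step 5: correct position 4: c_4 = r_4 − e = 0 − 5 ≡ 6 (mod 11). Hence c = [7, 9, 8, 6, 0].
  Check: interpolating c through the α_i gives m(x) = 2 + 9·x (degree < 2) with m(α_i) = c_i for every i, so c is indeed a codeword.


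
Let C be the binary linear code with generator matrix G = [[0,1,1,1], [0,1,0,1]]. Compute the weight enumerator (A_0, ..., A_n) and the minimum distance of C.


Weight distribution: A_0 = 1, A_1 = 1, A_2 = 1, A_3 = 1. Minimum distance d = 1.

Enumerate all 2^2 = 4 messages m ∈ F_2^2.
For each, compute codeword c = mG in F_2^4, then tally its weight.
  m = 00 → c = 0000, weight = 0.
  m = 10 → c = 0111, weight = 3.
  m = 01 → c = 0101, weight = 2.
  m = 11 → c = 0010, weight = 1.
Tally weights:
  weight 0: 1 codewords.
  weight 1: 1 codewords.
  weight 2: 1 codewords.
  weight 3: 1 codewords.
Minimum distance d = smallest w > 0 with A_w > 0 = 1.
Sanity: Σ A_w = 4 = 2^2 = 4 ✓.


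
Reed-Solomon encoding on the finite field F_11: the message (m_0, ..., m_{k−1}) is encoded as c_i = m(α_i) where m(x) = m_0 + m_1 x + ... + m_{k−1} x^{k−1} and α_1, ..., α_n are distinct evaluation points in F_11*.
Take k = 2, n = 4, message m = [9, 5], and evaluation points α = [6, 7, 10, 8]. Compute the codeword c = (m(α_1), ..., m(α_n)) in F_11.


c = [6, 0, 4, 5]

Message polynomial: m(x) = 9 + 5·x (mod 11).
For each evaluation point α_i, compute m(α_i) mod 11:
  α_1 = 6: Horner steps 5 → 6, so m(6) = 6.
  α_2 = 7: Horner steps 5 → 0, so m(7) = 0.
  α_3 = 10: Horner steps 5 → 4, so m(10) = 4.
  α_4 = 8: Horner steps 5 → 5, so m(8) = 5.
Codeword c = [6, 0, 4, 5] ∈ F_11^4.


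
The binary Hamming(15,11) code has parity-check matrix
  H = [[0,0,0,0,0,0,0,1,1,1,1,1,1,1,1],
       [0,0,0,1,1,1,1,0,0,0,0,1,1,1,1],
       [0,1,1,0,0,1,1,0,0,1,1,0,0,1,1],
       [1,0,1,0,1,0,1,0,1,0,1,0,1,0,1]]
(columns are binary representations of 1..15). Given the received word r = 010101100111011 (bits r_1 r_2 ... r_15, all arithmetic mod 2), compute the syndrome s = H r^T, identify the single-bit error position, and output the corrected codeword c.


s = (1, 0, 1, 1)^T, error position = 11, corrected codeword c = 010101100101011

Compute s = H r^T mod 2 one row at a time:
  s_1 = 0 + 0 + 1 + 1 + 1 + 0 + 1 + 1 = 5 ≡ 1 (mod 2).
  s_2 = 1 + 0 + 1 + 1 + 1 + 0 + 1 + 1 = 6 ≡ 0 (mod 2).
  s_3 = 1 + 0 + 1 + 1 + 1 + 1 + 1 + 1 = 7 ≡ 1 (mod 2).
  s_4 = 0 + 0 + 0 + 1 + 0 + 1 + 0 + 1 = 3 ≡ 1 (mod 2).
s = (1, 0, 1, 1)^T — this equals column 11 of H (binary 1011), so error is at position 11.
Correct: flip bit 11 of r = 010101100111011 to get c = 010101100101011.


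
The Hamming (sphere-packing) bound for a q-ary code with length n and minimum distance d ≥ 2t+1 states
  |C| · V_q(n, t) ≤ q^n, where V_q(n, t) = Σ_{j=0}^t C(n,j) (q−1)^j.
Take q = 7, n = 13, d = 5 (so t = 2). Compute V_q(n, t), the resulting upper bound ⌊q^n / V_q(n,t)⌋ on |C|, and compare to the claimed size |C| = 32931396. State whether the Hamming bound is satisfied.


V_q(n, t) = 2887, q^n = 96889010407, Hamming bound = 33560446, |C| = 32931396 ≤ bound (satisfied).

Step 1: Compute V_q(n, t) = Σ_{j=0}^2 C(n, j) (q−1)^j.
  j = 0: C(13,0)·(6)^0 = 1·1 = 1.
  j = 1: C(13,1)·(6)^1 = 13·6 = 78.
  j = 2: C(13,2)·(6)^2 = 78·36 = 2808.
  V_q(n, t) = 1 + 78 + 2808 = 2887.
Step 2: q^n = 7^13 = 96889010407.
Step 3: Hamming bound ⌊q^n / V_q(n,t)⌋ = ⌊96889010407/2887⌋ = 33560446.
Step 4: Compare |C| = 32931396 to 33560446: satisfied.
The claimed |C| lies below the Hamming bound.
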